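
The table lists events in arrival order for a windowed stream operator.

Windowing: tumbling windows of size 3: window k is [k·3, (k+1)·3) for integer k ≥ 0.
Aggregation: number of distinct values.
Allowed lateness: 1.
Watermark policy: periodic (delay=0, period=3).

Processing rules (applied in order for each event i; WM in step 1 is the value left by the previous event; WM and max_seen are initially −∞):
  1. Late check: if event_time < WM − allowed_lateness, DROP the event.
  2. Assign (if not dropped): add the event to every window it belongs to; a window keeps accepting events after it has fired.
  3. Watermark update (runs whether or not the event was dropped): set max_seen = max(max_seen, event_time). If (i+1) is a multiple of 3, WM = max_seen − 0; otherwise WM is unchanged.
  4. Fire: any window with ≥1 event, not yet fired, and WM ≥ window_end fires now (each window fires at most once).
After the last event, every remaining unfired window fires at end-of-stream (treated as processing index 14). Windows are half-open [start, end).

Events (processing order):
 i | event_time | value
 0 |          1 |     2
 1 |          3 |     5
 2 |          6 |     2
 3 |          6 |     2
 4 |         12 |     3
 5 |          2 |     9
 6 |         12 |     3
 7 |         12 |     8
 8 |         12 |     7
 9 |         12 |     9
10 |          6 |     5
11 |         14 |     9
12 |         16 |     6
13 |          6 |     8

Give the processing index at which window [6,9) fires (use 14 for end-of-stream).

i=0 t=1 v=2: → [0,3); WM=−∞
i=1 t=3 v=5: → [3,6); WM=−∞
i=2 t=6 v=2: → [6,9); WM=6; [0,3) fires=1 [3,6) fires=1
i=3 t=6 v=2: → [6,9); WM=6
i=4 t=12 v=3: → [12,15); WM=6
i=5 t=2 v=9: DROP (t<6-1); WM=12; [6,9) fires=1
i=6 t=12 v=3: → [12,15); WM=12
i=7 t=12 v=8: → [12,15); WM=12
i=8 t=12 v=7: → [12,15); WM=12
i=9 t=12 v=9: → [12,15); WM=12
i=10 t=6 v=5: DROP (t<12-1); WM=12
i=11 t=14 v=9: → [12,15); WM=14
i=12 t=16 v=6: → [15,18); WM=14
i=13 t=6 v=8: DROP (t<14-1); WM=14

5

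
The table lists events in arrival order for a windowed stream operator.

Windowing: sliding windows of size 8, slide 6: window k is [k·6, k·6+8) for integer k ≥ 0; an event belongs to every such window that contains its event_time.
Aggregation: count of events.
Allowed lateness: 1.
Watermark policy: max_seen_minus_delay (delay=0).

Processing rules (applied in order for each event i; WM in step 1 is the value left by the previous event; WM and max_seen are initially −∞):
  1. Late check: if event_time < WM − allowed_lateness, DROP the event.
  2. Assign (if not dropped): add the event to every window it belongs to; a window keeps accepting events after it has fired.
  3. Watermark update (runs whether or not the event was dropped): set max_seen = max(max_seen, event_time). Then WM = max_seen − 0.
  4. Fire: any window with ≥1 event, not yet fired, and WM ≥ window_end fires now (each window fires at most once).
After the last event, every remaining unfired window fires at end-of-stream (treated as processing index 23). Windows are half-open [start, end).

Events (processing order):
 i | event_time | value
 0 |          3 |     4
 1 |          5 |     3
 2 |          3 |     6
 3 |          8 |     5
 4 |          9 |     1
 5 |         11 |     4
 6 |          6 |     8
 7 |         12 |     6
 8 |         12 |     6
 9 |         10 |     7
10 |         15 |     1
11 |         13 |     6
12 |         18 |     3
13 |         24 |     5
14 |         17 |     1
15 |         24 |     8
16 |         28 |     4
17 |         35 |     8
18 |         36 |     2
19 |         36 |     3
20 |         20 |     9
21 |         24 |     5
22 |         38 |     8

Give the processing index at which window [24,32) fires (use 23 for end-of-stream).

i=0 t=3 v=4: → [0,8); WM=3
i=1 t=5 v=3: → [0,8); WM=5
i=2 t=3 v=6: DROP (t<5-1); WM=5
i=3 t=8 v=5: → [6,14); WM=8; [0,8) fires=2
i=4 t=9 v=1: → [6,14); WM=9
i=5 t=11 v=4: → [6,14); WM=11
i=6 t=6 v=8: DROP (t<11-1); WM=11
i=7 t=12 v=6: → [12,20),[6,14); WM=12
i=8 t=12 v=6: → [12,20),[6,14); WM=12
i=9 t=10 v=7: DROP (t<12-1); WM=12
i=10 t=15 v=1: → [12,20); WM=15; [6,14) fires=5
i=11 t=13 v=6: DROP (t<15-1); WM=15
i=12 t=18 v=3: → [18,26),[12,20); WM=18
i=13 t=24 v=5: → [24,32),[18,26); WM=24; [12,20) fires=4
i=14 t=17 v=1: DROP (t<24-1); WM=24
i=15 t=24 v=8: → [24,32),[18,26); WM=24
i=16 t=28 v=4: → [24,32); WM=28; [18,26) fires=3
i=17 t=35 v=8: → [30,38); WM=35; [24,32) fires=3
i=18 t=36 v=2: → [36,44),[30,38); WM=36
i=19 t=36 v=3: → [36,44),[30,38); WM=36
i=20 t=20 v=9: DROP (t<36-1); WM=36
i=21 t=24 v=5: DROP (t<36-1); WM=36
i=22 t=38 v=8: → [36,44); WM=38; [30,38) fires=3

17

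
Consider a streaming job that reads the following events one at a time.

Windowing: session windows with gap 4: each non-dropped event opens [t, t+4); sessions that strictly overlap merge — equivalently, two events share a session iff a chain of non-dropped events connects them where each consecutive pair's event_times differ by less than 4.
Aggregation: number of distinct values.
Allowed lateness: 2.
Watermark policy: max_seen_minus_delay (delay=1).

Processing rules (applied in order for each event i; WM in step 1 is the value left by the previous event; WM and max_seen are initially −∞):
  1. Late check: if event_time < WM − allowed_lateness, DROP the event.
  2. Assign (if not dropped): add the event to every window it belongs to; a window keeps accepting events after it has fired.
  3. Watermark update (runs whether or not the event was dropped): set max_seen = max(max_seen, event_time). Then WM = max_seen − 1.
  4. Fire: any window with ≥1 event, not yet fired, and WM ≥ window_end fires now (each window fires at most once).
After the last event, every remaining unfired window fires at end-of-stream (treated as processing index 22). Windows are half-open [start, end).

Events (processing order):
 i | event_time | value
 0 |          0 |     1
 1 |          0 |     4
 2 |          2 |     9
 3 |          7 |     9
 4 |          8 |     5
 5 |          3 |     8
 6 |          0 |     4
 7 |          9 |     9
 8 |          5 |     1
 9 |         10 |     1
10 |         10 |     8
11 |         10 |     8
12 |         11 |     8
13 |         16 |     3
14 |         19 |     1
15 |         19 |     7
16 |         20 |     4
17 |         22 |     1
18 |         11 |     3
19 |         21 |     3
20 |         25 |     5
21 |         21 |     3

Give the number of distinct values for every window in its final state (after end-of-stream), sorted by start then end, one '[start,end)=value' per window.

[0,6)=3 [7,15)=4 [16,29)=5

i=0 t=0 v=1: → [0,4); WM=-1
i=1 t=0 v=4: → [0,4); WM=-1
i=2 t=2 v=9: → [0,6); WM=1
i=3 t=7 v=9: → [7,11); WM=6
i=4 t=8 v=5: → [7,12); WM=7
i=5 t=3 v=8: DROP (t<7-2); WM=7
i=6 t=0 v=4: DROP (t<7-2); WM=7
i=7 t=9 v=9: → [7,13); WM=8
i=8 t=5 v=1: DROP (t<8-2); WM=8
i=9 t=10 v=1: → [7,14); WM=9
i=10 t=10 v=8: → [7,14); WM=9
i=11 t=10 v=8: → [7,14); WM=9
i=12 t=11 v=8: → [7,15); WM=10
i=13 t=16 v=3: → [16,20); WM=15
i=14 t=19 v=1: → [16,23); WM=18
i=15 t=19 v=7: → [16,23); WM=18
i=16 t=20 v=4: → [16,24); WM=19
i=17 t=22 v=1: → [16,26); WM=21
i=18 t=11 v=3: DROP (t<21-2); WM=21
i=19 t=21 v=3: → [16,26); WM=21
i=20 t=25 v=5: → [16,29); WM=24
i=21 t=21 v=3: DROP (t<24-2); WM=24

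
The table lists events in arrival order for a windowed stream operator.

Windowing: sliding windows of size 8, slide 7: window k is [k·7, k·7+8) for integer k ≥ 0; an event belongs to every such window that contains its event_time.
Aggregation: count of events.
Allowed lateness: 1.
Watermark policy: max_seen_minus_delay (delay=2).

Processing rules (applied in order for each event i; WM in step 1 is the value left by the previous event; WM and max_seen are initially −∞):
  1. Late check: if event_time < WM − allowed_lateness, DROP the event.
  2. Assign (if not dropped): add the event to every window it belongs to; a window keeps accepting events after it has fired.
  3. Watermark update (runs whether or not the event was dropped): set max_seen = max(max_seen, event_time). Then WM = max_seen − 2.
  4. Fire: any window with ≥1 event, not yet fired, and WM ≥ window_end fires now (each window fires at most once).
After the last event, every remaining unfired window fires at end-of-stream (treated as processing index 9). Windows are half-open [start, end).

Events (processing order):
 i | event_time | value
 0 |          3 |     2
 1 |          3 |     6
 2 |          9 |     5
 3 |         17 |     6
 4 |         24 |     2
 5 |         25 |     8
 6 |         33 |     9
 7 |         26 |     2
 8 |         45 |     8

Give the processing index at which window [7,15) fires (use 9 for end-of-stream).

3

i=0 t=3 v=2: → [0,8); WM=1
i=1 t=3 v=6: → [0,8); WM=1
i=2 t=9 v=5: → [7,15); WM=7
i=3 t=17 v=6: → [14,22); WM=15; [0,8) fires=2 [7,15) fires=1
i=4 t=24 v=2: → [21,29); WM=22; [14,22) fires=1
i=5 t=25 v=8: → [21,29); WM=23
i=6 t=33 v=9: → [28,36); WM=31; [21,29) fires=2
i=7 t=26 v=2: DROP (t<31-1); WM=31
i=8 t=45 v=8: → [42,50); WM=43; [28,36) fires=1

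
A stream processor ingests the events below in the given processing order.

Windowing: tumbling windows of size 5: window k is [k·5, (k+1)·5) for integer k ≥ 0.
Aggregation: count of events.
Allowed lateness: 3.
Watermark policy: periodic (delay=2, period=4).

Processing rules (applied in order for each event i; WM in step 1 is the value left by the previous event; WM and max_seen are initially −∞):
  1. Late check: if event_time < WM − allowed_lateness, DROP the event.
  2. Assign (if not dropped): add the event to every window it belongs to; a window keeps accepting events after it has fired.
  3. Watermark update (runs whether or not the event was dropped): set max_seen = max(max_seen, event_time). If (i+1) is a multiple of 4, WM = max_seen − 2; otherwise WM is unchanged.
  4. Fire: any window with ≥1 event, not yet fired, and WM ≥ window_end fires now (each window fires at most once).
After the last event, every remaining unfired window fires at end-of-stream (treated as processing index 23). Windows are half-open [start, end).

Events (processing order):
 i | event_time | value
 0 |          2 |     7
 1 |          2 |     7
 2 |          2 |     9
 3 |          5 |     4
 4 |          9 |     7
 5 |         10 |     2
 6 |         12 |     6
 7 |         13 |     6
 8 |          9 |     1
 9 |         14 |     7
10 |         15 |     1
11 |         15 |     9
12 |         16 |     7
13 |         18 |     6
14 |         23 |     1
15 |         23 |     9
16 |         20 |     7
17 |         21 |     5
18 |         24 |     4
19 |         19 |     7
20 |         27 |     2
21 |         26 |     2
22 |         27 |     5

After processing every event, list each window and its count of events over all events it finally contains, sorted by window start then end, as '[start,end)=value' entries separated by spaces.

i=0 t=2 v=7: → [0,5); WM=−∞
i=1 t=2 v=7: → [0,5); WM=−∞
i=2 t=2 v=9: → [0,5); WM=−∞
i=3 t=5 v=4: → [5,10); WM=3
i=4 t=9 v=7: → [5,10); WM=3
i=5 t=10 v=2: → [10,15); WM=3
i=6 t=12 v=6: → [10,15); WM=3
i=7 t=13 v=6: → [10,15); WM=11; [0,5) fires=3 [5,10) fires=2
i=8 t=9 v=1: → [5,10); WM=11
i=9 t=14 v=7: → [10,15); WM=11
i=10 t=15 v=1: → [15,20); WM=11
i=11 t=15 v=9: → [15,20); WM=13
i=12 t=16 v=7: → [15,20); WM=13
i=13 t=18 v=6: → [15,20); WM=13
i=14 t=23 v=1: → [20,25); WM=13
i=15 t=23 v=9: → [20,25); WM=21; [10,15) fires=4 [15,20) fires=4
i=16 t=20 v=7: → [20,25); WM=21
i=17 t=21 v=5: → [20,25); WM=21
i=18 t=24 v=4: → [20,25); WM=21
i=19 t=19 v=7: → [15,20); WM=22
i=20 t=27 v=2: → [25,30); WM=22
i=21 t=26 v=2: → [25,30); WM=22
i=22 t=27 v=5: → [25,30); WM=22

[0,5)=3 [5,10)=3 [10,15)=4 [15,20)=5 [20,25)=5 [25,30)=3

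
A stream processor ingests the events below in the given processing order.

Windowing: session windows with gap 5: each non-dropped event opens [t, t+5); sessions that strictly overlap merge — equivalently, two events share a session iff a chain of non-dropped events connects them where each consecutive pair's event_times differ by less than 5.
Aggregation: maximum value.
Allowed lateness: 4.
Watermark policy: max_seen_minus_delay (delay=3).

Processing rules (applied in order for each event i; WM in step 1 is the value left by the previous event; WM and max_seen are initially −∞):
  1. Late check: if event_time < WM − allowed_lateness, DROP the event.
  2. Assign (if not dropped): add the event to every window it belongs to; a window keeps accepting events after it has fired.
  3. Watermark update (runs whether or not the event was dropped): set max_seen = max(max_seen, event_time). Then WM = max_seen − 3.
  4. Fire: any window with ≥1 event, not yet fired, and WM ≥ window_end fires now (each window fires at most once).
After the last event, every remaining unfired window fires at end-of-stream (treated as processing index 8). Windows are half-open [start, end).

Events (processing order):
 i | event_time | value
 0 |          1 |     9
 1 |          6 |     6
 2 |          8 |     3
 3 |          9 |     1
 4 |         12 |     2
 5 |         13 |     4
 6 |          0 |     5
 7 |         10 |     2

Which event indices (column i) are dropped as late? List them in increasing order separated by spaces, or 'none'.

i=0 t=1 v=9: → [1,6); WM=-2
i=1 t=6 v=6: → [6,11); WM=3
i=2 t=8 v=3: → [6,13); WM=5
i=3 t=9 v=1: → [6,14); WM=6
i=4 t=12 v=2: → [6,17); WM=9
i=5 t=13 v=4: → [6,18); WM=10
i=6 t=0 v=5: DROP (t<10-4); WM=10
i=7 t=10 v=2: → [6,18); WM=10

6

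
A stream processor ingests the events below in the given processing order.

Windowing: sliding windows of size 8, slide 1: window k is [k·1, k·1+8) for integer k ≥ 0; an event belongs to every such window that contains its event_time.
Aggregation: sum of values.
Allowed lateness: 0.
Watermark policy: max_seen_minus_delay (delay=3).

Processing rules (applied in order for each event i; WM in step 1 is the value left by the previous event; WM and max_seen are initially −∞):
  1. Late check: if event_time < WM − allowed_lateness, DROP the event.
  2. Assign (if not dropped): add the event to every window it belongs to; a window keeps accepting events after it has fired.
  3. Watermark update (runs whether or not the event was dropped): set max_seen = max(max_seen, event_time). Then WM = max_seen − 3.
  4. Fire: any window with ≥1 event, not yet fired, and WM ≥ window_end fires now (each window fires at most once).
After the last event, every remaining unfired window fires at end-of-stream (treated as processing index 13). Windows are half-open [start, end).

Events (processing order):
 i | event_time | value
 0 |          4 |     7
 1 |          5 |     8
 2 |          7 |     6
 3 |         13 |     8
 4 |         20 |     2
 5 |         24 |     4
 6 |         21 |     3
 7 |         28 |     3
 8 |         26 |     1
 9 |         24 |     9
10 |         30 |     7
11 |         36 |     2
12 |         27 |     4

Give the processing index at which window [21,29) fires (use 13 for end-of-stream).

i=0 t=4 v=7: → [4,12),[3,11),[2,10),[1,9),[0,8); WM=1
i=1 t=5 v=8: → [5,13),[4,12),[3,11),[2,10),[1,9),[0,8); WM=2
i=2 t=7 v=6: → [7,15),[6,14),[5,13),[4,12),[3,11),[2,10),[1,9),[0,8); WM=4
i=3 t=13 v=8: → [13,21),[12,20),[11,19),[10,18),[9,17),[8,16),[7,15),[6,14); WM=10; [0,8) fires=21 [1,9) fires=21 [2,10) fires=21
i=4 t=20 v=2: → [20,28),[19,27),[18,26),[17,25),[16,24),[15,23),[14,22),[13,21); WM=17; [3,11) fires=21 [4,12) fires=21 [5,13) fires=14 [6,14) fires=14 [7,15) fires=14 [8,16) fires=8 [9,17) fires=8
i=5 t=24 v=4: → [24,32),[23,31),[22,30),[21,29),[20,28),[19,27),[18,26),[17,25); WM=21; [10,18) fires=8 [11,19) fires=8 [12,20) fires=8 [13,21) fires=10
i=6 t=21 v=3: → [21,29),[20,28),[19,27),[18,26),[17,25),[16,24),[15,23),[14,22); WM=21
i=7 t=28 v=3: → [28,36),[27,35),[26,34),[25,33),[24,32),[23,31),[22,30),[21,29); WM=25; [14,22) fires=5 [15,23) fires=5 [16,24) fires=5 [17,25) fires=9
i=8 t=26 v=1: → [26,34),[25,33),[24,32),[23,31),[22,30),[21,29),[20,28),[19,27); WM=25
i=9 t=24 v=9: DROP (t<25-0); WM=25
i=10 t=30 v=7: → [30,38),[29,37),[28,36),[27,35),[26,34),[25,33),[24,32),[23,31); WM=27; [18,26) fires=9 [19,27) fires=10
i=11 t=36 v=2: → [36,44),[35,43),[34,42),[33,41),[32,40),[31,39),[30,38),[29,37); WM=33; [20,28) fires=10 [21,29) fires=11 [22,30) fires=8 [23,31) fires=15 [24,32) fires=15 [25,33) fires=11
i=12 t=27 v=4: DROP (t<33-0); WM=33

11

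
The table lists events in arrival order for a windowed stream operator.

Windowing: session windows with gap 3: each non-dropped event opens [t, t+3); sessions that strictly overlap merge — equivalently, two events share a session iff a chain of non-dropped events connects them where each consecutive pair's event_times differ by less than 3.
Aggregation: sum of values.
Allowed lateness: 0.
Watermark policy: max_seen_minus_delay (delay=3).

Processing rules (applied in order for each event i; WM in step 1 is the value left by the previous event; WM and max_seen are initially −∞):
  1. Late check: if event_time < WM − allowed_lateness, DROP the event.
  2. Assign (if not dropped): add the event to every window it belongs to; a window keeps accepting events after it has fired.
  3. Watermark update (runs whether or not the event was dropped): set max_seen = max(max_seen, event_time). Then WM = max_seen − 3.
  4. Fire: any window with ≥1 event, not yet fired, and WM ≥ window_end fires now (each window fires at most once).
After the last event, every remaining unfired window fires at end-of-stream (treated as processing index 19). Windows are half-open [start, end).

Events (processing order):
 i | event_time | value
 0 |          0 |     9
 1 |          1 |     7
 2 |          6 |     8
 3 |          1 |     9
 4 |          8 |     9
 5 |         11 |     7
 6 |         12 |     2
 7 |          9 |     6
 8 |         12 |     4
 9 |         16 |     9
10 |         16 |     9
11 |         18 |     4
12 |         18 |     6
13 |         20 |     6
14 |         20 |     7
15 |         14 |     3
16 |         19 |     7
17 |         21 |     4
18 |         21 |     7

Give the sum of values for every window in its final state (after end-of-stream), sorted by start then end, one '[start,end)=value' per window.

i=0 t=0 v=9: → [0,3); WM=-3
i=1 t=1 v=7: → [0,4); WM=-2
i=2 t=6 v=8: → [6,9); WM=3
i=3 t=1 v=9: DROP (t<3-0); WM=3
i=4 t=8 v=9: → [6,11); WM=5
i=5 t=11 v=7: → [11,14); WM=8
i=6 t=12 v=2: → [11,15); WM=9
i=7 t=9 v=6: → [6,15); WM=9
i=8 t=12 v=4: → [6,15); WM=9
i=9 t=16 v=9: → [16,19); WM=13
i=10 t=16 v=9: → [16,19); WM=13
i=11 t=18 v=4: → [16,21); WM=15
i=12 t=18 v=6: → [16,21); WM=15
i=13 t=20 v=6: → [16,23); WM=17
i=14 t=20 v=7: → [16,23); WM=17
i=15 t=14 v=3: DROP (t<17-0); WM=17
i=16 t=19 v=7: → [16,23); WM=17
i=17 t=21 v=4: → [16,24); WM=18
i=18 t=21 v=7: → [16,24); WM=18

[0,4)=16 [6,15)=36 [16,24)=59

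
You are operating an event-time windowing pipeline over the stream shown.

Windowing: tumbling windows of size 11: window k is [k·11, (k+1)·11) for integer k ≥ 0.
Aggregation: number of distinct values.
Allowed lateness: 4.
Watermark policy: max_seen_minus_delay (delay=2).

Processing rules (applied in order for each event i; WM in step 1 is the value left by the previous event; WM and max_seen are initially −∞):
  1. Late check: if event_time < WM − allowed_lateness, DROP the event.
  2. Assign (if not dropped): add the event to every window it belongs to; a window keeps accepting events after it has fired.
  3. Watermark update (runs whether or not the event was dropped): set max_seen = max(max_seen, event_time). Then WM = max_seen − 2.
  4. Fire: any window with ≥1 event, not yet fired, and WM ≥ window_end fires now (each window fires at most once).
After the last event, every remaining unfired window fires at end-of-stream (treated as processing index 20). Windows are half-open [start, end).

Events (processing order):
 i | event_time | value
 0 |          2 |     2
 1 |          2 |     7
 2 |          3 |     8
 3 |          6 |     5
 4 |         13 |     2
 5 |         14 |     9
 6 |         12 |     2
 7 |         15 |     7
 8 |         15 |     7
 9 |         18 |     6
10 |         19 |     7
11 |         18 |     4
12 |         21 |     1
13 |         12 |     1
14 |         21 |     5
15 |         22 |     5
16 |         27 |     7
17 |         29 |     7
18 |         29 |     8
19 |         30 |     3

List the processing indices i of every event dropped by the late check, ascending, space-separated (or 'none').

i=0 t=2 v=2: → [0,11); WM=0
i=1 t=2 v=7: → [0,11); WM=0
i=2 t=3 v=8: → [0,11); WM=1
i=3 t=6 v=5: → [0,11); WM=4
i=4 t=13 v=2: → [11,22); WM=11; [0,11) fires=4
i=5 t=14 v=9: → [11,22); WM=12
i=6 t=12 v=2: → [11,22); WM=12
i=7 t=15 v=7: → [11,22); WM=13
i=8 t=15 v=7: → [11,22); WM=13
i=9 t=18 v=6: → [11,22); WM=16
i=10 t=19 v=7: → [11,22); WM=17
i=11 t=18 v=4: → [11,22); WM=17
i=12 t=21 v=1: → [11,22); WM=19
i=13 t=12 v=1: DROP (t<19-4); WM=19
i=14 t=21 v=5: → [11,22); WM=19
i=15 t=22 v=5: → [22,33); WM=20
i=16 t=27 v=7: → [22,33); WM=25; [11,22) fires=7
i=17 t=29 v=7: → [22,33); WM=27
i=18 t=29 v=8: → [22,33); WM=27
i=19 t=30 v=3: → [22,33); WM=28

13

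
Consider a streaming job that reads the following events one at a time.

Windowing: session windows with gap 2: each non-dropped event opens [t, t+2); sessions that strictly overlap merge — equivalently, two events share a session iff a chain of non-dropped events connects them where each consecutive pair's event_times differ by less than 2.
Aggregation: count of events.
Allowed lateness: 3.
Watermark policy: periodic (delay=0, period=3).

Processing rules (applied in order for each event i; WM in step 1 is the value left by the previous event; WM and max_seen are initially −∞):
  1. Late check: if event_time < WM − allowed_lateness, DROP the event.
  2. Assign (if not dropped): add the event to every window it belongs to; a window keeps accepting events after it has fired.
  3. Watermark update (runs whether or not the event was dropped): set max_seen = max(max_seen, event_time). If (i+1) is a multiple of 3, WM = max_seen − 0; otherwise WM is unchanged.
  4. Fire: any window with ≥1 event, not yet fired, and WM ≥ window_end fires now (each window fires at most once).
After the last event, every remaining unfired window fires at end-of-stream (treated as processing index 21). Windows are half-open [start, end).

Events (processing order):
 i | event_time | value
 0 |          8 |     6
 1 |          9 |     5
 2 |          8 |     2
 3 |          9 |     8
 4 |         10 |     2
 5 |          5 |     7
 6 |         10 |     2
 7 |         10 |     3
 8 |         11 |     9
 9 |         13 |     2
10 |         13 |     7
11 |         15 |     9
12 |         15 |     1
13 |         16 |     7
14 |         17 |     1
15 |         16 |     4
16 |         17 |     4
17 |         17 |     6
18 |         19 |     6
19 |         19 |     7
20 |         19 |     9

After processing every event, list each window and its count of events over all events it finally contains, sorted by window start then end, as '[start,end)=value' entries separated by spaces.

[8,13)=8 [13,15)=2 [15,19)=7 [19,21)=3

i=0 t=8 v=6: → [8,10); WM=−∞
i=1 t=9 v=5: → [8,11); WM=−∞
i=2 t=8 v=2: → [8,11); WM=9
i=3 t=9 v=8: → [8,11); WM=9
i=4 t=10 v=2: → [8,12); WM=9
i=5 t=5 v=7: DROP (t<9-3); WM=10
i=6 t=10 v=2: → [8,12); WM=10
i=7 t=10 v=3: → [8,12); WM=10
i=8 t=11 v=9: → [8,13); WM=11
i=9 t=13 v=2: → [13,15); WM=11
i=10 t=13 v=7: → [13,15); WM=11
i=11 t=15 v=9: → [15,17); WM=15
i=12 t=15 v=1: → [15,17); WM=15
i=13 t=16 v=7: → [15,18); WM=15
i=14 t=17 v=1: → [15,19); WM=17
i=15 t=16 v=4: → [15,19); WM=17
i=16 t=17 v=4: → [15,19); WM=17
i=17 t=17 v=6: → [15,19); WM=17
i=18 t=19 v=6: → [19,21); WM=17
i=19 t=19 v=7: → [19,21); WM=17
i=20 t=19 v=9: → [19,21); WM=19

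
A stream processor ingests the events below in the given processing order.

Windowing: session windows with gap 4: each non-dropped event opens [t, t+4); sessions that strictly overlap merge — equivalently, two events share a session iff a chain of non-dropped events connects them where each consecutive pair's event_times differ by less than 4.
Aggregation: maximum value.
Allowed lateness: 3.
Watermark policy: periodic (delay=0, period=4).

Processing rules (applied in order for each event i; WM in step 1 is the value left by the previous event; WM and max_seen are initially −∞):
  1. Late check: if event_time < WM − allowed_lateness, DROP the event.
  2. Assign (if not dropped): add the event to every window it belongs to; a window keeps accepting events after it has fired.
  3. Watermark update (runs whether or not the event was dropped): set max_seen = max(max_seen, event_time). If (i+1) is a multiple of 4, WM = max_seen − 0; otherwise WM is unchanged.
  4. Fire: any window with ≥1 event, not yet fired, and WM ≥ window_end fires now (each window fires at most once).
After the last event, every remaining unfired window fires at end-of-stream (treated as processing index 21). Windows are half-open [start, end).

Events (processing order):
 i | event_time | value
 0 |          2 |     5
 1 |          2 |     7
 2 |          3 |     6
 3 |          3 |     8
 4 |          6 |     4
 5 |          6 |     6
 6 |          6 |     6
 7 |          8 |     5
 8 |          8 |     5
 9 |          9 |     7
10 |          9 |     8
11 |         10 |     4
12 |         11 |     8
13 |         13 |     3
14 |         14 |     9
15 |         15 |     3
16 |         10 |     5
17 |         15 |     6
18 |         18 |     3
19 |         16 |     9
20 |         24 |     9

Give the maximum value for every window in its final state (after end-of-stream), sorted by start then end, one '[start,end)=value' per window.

[2,22)=9 [24,28)=9

i=0 t=2 v=5: → [2,6); WM=−∞
i=1 t=2 v=7: → [2,6); WM=−∞
i=2 t=3 v=6: → [2,7); WM=−∞
i=3 t=3 v=8: → [2,7); WM=3
i=4 t=6 v=4: → [2,10); WM=3
i=5 t=6 v=6: → [2,10); WM=3
i=6 t=6 v=6: → [2,10); WM=3
i=7 t=8 v=5: → [2,12); WM=8
i=8 t=8 v=5: → [2,12); WM=8
i=9 t=9 v=7: → [2,13); WM=8
i=10 t=9 v=8: → [2,13); WM=8
i=11 t=10 v=4: → [2,14); WM=10
i=12 t=11 v=8: → [2,15); WM=10
i=13 t=13 v=3: → [2,17); WM=10
i=14 t=14 v=9: → [2,18); WM=10
i=15 t=15 v=3: → [2,19); WM=15
i=16 t=10 v=5: DROP (t<15-3); WM=15
i=17 t=15 v=6: → [2,19); WM=15
i=18 t=18 v=3: → [2,22); WM=15
i=19 t=16 v=9: → [2,22); WM=18
i=20 t=24 v=9: → [24,28); WM=18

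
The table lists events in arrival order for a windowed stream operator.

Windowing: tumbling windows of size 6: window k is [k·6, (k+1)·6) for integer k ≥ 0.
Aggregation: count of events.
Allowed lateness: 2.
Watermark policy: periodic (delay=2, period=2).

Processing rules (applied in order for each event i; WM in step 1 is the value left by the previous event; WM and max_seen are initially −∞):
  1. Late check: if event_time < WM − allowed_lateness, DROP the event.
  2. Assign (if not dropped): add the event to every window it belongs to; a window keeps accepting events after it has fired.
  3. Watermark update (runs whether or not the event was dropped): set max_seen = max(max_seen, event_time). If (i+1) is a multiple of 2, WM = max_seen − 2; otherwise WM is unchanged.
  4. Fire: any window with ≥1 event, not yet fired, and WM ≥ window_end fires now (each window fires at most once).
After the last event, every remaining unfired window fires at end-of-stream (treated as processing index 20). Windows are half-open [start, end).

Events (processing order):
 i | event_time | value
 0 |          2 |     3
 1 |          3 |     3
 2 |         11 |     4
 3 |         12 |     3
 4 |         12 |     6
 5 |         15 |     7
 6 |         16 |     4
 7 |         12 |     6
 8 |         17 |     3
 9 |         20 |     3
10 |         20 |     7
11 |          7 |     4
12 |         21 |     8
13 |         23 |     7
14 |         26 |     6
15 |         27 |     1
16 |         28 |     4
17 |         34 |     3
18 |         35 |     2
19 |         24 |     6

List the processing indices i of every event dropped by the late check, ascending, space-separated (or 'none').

11 19

i=0 t=2 v=3: → [0,6); WM=−∞
i=1 t=3 v=3: → [0,6); WM=1
i=2 t=11 v=4: → [6,12); WM=1
i=3 t=12 v=3: → [12,18); WM=10; [0,6) fires=2
i=4 t=12 v=6: → [12,18); WM=10
i=5 t=15 v=7: → [12,18); WM=13; [6,12) fires=1
i=6 t=16 v=4: → [12,18); WM=13
i=7 t=12 v=6: → [12,18); WM=14
i=8 t=17 v=3: → [12,18); WM=14
i=9 t=20 v=3: → [18,24); WM=18; [12,18) fires=6
i=10 t=20 v=7: → [18,24); WM=18
i=11 t=7 v=4: DROP (t<18-2); WM=18
i=12 t=21 v=8: → [18,24); WM=18
i=13 t=23 v=7: → [18,24); WM=21
i=14 t=26 v=6: → [24,30); WM=21
i=15 t=27 v=1: → [24,30); WM=25; [18,24) fires=4
i=16 t=28 v=4: → [24,30); WM=25
i=17 t=34 v=3: → [30,36); WM=32; [24,30) fires=3
i=18 t=35 v=2: → [30,36); WM=32
i=19 t=24 v=6: DROP (t<32-2); WM=33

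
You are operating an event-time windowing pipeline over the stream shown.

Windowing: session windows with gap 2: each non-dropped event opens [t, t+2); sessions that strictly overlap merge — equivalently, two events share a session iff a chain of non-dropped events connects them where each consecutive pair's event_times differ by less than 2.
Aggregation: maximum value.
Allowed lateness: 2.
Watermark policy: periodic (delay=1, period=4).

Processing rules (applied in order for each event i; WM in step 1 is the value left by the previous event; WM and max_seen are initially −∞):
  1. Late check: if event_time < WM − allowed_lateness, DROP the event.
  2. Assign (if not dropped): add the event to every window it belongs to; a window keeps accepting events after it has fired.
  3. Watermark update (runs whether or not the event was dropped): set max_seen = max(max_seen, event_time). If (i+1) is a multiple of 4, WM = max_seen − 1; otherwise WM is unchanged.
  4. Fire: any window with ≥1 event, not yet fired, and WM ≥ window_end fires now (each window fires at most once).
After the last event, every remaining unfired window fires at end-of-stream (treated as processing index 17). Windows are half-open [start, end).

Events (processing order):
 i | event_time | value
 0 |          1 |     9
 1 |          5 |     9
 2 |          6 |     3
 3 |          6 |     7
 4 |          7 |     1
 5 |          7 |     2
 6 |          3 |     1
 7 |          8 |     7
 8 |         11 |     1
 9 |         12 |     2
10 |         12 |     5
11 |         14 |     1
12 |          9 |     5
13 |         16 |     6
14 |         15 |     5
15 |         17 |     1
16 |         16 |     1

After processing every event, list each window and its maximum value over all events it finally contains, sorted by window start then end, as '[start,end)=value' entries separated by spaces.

[1,3)=9 [3,5)=1 [5,10)=9 [11,14)=5 [14,19)=6

i=0 t=1 v=9: → [1,3); WM=−∞
i=1 t=5 v=9: → [5,7); WM=−∞
i=2 t=6 v=3: → [5,8); WM=−∞
i=3 t=6 v=7: → [5,8); WM=5
i=4 t=7 v=1: → [5,9); WM=5
i=5 t=7 v=2: → [5,9); WM=5
i=6 t=3 v=1: → [3,5); WM=5
i=7 t=8 v=7: → [5,10); WM=7
i=8 t=11 v=1: → [11,13); WM=7
i=9 t=12 v=2: → [11,14); WM=7
i=10 t=12 v=5: → [11,14); WM=7
i=11 t=14 v=1: → [14,16); WM=13
i=12 t=9 v=5: DROP (t<13-2); WM=13
i=13 t=16 v=6: → [16,18); WM=13
i=14 t=15 v=5: → [14,18); WM=13
i=15 t=17 v=1: → [14,19); WM=16
i=16 t=16 v=1: → [14,19); WM=16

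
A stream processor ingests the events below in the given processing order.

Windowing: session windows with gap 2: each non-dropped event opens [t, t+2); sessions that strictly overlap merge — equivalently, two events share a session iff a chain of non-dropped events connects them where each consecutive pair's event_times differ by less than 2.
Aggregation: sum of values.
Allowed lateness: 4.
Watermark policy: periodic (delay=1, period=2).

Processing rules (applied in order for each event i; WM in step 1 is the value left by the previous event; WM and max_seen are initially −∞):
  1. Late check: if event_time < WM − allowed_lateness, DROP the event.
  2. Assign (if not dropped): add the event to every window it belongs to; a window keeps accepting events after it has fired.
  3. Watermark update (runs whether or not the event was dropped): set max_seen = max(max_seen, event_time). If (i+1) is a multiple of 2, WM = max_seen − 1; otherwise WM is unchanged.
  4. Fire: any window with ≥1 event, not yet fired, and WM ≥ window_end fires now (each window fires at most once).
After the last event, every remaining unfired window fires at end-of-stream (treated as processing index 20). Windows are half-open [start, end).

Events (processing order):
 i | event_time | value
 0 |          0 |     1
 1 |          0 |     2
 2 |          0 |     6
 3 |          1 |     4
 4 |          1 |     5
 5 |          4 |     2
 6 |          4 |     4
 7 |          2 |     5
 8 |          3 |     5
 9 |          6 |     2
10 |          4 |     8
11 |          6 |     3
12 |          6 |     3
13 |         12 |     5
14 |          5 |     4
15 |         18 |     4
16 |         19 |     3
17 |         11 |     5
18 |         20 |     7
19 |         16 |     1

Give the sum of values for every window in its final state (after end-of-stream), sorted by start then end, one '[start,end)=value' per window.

[0,6)=42 [6,8)=8 [12,14)=5 [16,18)=1 [18,22)=14

i=0 t=0 v=1: → [0,2); WM=−∞
i=1 t=0 v=2: → [0,2); WM=-1
i=2 t=0 v=6: → [0,2); WM=-1
i=3 t=1 v=4: → [0,3); WM=0
i=4 t=1 v=5: → [0,3); WM=0
i=5 t=4 v=2: → [4,6); WM=3
i=6 t=4 v=4: → [4,6); WM=3
i=7 t=2 v=5: → [0,4); WM=3
i=8 t=3 v=5: → [0,6); WM=3
i=9 t=6 v=2: → [6,8); WM=5
i=10 t=4 v=8: → [0,6); WM=5
i=11 t=6 v=3: → [6,8); WM=5
i=12 t=6 v=3: → [6,8); WM=5
i=13 t=12 v=5: → [12,14); WM=11
i=14 t=5 v=4: DROP (t<11-4); WM=11
i=15 t=18 v=4: → [18,20); WM=17
i=16 t=19 v=3: → [18,21); WM=17
i=17 t=11 v=5: DROP (t<17-4); WM=18
i=18 t=20 v=7: → [18,22); WM=18
i=19 t=16 v=1: → [16,18); WM=19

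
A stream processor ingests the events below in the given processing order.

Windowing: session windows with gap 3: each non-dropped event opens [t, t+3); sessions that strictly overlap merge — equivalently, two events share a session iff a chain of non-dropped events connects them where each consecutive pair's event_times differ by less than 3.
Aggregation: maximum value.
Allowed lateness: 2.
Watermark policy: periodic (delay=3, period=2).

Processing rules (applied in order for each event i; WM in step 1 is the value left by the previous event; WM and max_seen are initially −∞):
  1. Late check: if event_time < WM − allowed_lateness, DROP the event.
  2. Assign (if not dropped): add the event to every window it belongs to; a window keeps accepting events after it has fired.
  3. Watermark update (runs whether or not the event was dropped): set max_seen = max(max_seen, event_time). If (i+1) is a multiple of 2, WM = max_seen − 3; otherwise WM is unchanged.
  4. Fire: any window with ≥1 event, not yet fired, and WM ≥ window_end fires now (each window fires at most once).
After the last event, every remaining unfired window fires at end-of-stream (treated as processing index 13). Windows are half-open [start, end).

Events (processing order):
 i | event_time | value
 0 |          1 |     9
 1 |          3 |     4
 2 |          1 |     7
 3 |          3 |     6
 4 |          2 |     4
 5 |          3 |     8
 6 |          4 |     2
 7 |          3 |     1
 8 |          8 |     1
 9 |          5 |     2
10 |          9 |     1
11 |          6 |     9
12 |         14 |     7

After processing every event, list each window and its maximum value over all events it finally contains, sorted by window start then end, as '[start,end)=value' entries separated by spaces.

i=0 t=1 v=9: → [1,4); WM=−∞
i=1 t=3 v=4: → [1,6); WM=0
i=2 t=1 v=7: → [1,6); WM=0
i=3 t=3 v=6: → [1,6); WM=0
i=4 t=2 v=4: → [1,6); WM=0
i=5 t=3 v=8: → [1,6); WM=0
i=6 t=4 v=2: → [1,7); WM=0
i=7 t=3 v=1: → [1,7); WM=1
i=8 t=8 v=1: → [8,11); WM=1
i=9 t=5 v=2: → [1,8); WM=5
i=10 t=9 v=1: → [8,12); WM=5
i=11 t=6 v=9: → [1,12); WM=6
i=12 t=14 v=7: → [14,17); WM=6

[1,12)=9 [14,17)=7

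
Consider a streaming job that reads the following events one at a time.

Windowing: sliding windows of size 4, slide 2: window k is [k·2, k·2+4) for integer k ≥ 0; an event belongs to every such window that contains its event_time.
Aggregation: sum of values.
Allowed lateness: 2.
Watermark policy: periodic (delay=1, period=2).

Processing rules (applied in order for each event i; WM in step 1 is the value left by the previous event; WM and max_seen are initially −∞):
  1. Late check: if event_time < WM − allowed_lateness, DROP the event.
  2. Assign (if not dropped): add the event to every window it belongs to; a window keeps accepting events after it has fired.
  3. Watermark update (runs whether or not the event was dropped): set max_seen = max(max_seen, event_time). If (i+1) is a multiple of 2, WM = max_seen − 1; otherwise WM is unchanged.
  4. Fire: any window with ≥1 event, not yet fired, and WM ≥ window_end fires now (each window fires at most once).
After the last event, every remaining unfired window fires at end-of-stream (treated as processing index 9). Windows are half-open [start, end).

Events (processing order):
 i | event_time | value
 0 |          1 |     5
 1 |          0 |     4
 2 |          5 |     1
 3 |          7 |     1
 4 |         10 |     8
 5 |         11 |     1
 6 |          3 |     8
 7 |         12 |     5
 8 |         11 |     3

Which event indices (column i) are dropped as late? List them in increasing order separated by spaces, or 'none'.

i=0 t=1 v=5: → [0,4); WM=−∞
i=1 t=0 v=4: → [0,4); WM=0
i=2 t=5 v=1: → [4,8),[2,6); WM=0
i=3 t=7 v=1: → [6,10),[4,8); WM=6; [0,4) fires=9 [2,6) fires=1
i=4 t=10 v=8: → [10,14),[8,12); WM=6
i=5 t=11 v=1: → [10,14),[8,12); WM=10; [4,8) fires=2 [6,10) fires=1
i=6 t=3 v=8: DROP (t<10-2); WM=10
i=7 t=12 v=5: → [12,16),[10,14); WM=11
i=8 t=11 v=3: → [10,14),[8,12); WM=11

6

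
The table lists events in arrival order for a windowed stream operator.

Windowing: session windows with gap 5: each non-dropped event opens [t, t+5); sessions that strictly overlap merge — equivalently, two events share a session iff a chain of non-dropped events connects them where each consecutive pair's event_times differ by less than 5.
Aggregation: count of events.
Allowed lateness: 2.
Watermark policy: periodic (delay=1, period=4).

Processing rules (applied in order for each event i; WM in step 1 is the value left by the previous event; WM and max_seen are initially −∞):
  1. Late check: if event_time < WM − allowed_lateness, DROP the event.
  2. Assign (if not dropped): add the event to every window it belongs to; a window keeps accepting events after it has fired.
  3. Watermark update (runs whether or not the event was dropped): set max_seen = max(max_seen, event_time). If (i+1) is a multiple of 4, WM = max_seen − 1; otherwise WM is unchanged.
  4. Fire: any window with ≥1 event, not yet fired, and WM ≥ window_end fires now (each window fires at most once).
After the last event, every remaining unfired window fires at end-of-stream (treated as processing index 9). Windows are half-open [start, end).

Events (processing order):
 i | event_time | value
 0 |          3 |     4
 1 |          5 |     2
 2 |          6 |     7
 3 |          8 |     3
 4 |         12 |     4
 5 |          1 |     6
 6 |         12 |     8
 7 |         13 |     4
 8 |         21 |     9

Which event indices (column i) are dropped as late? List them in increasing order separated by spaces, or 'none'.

5

i=0 t=3 v=4: → [3,8); WM=−∞
i=1 t=5 v=2: → [3,10); WM=−∞
i=2 t=6 v=7: → [3,11); WM=−∞
i=3 t=8 v=3: → [3,13); WM=7
i=4 t=12 v=4: → [3,17); WM=7
i=5 t=1 v=6: DROP (t<7-2); WM=7
i=6 t=12 v=8: → [3,17); WM=7
i=7 t=13 v=4: → [3,18); WM=12
i=8 t=21 v=9: → [21,26); WM=12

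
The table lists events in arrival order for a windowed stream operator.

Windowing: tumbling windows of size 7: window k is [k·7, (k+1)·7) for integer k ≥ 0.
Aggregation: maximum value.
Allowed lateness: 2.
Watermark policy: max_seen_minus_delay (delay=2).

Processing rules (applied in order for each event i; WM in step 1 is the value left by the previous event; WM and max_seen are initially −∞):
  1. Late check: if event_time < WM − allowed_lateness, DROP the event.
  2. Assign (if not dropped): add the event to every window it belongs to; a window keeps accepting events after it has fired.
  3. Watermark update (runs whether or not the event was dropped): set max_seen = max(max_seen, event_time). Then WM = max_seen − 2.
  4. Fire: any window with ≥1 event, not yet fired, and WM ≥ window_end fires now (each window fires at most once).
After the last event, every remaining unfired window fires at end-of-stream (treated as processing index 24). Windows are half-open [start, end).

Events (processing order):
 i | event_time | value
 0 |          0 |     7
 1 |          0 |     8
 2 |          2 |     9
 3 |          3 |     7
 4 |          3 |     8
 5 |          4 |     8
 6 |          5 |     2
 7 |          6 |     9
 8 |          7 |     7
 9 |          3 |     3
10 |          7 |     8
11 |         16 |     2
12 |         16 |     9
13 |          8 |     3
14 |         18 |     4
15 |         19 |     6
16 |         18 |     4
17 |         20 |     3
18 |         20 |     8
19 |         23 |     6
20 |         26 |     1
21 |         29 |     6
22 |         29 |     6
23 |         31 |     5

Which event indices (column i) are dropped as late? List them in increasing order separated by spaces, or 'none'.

13

i=0 t=0 v=7: → [0,7); WM=-2
i=1 t=0 v=8: → [0,7); WM=-2
i=2 t=2 v=9: → [0,7); WM=0
i=3 t=3 v=7: → [0,7); WM=1
i=4 t=3 v=8: → [0,7); WM=1
i=5 t=4 v=8: → [0,7); WM=2
i=6 t=5 v=2: → [0,7); WM=3
i=7 t=6 v=9: → [0,7); WM=4
i=8 t=7 v=7: → [7,14); WM=5
i=9 t=3 v=3: → [0,7); WM=5
i=10 t=7 v=8: → [7,14); WM=5
i=11 t=16 v=2: → [14,21); WM=14; [0,7) fires=9 [7,14) fires=8
i=12 t=16 v=9: → [14,21); WM=14
i=13 t=8 v=3: DROP (t<14-2); WM=14
i=14 t=18 v=4: → [14,21); WM=16
i=15 t=19 v=6: → [14,21); WM=17
i=16 t=18 v=4: → [14,21); WM=17
i=17 t=20 v=3: → [14,21); WM=18
i=18 t=20 v=8: → [14,21); WM=18
i=19 t=23 v=6: → [21,28); WM=21; [14,21) fires=9
i=20 t=26 v=1: → [21,28); WM=24
i=21 t=29 v=6: → [28,35); WM=27
i=22 t=29 v=6: → [28,35); WM=27
i=23 t=31 v=5: → [28,35); WM=29; [21,28) fires=6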